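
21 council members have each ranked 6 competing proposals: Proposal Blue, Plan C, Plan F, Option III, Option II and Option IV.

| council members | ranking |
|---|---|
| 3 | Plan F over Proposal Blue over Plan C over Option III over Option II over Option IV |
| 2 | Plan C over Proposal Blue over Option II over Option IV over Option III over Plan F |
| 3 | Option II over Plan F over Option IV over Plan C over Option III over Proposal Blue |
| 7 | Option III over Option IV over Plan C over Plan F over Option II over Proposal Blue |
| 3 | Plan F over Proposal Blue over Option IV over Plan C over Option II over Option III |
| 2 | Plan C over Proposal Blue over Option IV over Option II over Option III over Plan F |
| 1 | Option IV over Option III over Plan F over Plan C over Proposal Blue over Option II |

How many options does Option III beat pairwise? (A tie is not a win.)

Option III against each rival (21 council members):
Option III vs Proposal Blue: Option III wins 11–10.
Option III vs Plan C: Plan C wins 13–8.
Option III vs Plan F: Option III wins 12–9.
Option III vs Option II: Option III wins 11–10.
Option III vs Option IV: Option IV, 11–10.
Option III beats Proposal Blue, Plan F, Option II; loses to Plan C, Option IV — 3 pairwise wins.

3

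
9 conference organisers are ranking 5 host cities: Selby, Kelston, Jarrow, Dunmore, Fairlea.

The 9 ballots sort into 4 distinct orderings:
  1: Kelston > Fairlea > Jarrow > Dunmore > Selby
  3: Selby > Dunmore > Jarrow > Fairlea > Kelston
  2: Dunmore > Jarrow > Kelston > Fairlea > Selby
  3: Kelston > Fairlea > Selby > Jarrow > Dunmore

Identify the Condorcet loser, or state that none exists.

Head-to-head results (9 organisers):
Selby vs Kelston: 3 to 6, Kelston.
Selby vs Jarrow: Selby is ranked higher on 3+3 = 6 ballots, Jarrow on 3. Selby wins 6–3.
Selby vs Dunmore: Selby, 6–3.
Selby vs Fairlea: Selby preferred on 3 ballots; Fairlea wins 6–3.
Kelston vs Jarrow: 1+3 = 4 for Kelston, 5 for Jarrow — Jarrow by 5–4.
Kelston vs Dunmore: Dunmore, 5–4.
Kelston vs Fairlea: Kelston wins 6–3.
Jarrow vs Dunmore: Dunmore, 5–4.
Jarrow vs Fairlea: 3+2 = 5 for Jarrow, 4 for Fairlea — Jarrow by 5–4.
Dunmore vs Fairlea: Dunmore wins 5–4.
Every city wins at least one matchup (Selby beats Jarrow; Kelston beats Selby; Jarrow beats Kelston; Dunmore beats Kelston; Fairlea beats Selby), so there is no Condorcet loser.

none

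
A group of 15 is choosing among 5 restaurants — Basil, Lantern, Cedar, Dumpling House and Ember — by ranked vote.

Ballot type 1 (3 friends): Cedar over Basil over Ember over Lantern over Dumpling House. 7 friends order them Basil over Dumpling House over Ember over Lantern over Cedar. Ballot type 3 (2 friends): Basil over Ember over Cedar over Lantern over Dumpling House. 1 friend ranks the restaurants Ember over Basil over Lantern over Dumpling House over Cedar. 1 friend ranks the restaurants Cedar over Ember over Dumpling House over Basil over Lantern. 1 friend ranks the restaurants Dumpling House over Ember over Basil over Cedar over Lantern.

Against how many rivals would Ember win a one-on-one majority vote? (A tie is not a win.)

Ember against each rival (15 friends):
Ember vs Basil: Ember preferred on 1+1+1 = 3 ballots; Basil wins 12–3.
Ember vs Lantern: 3+7+2+1+1+1 = 15 for Ember, 0 for Lantern — Ember by 15–0.
Ember vs Cedar: 7+2+1+1 = 11 for Ember, 4 for Cedar — Ember by 11–4.
Ember vs Dumpling House: Dumpling House, 8–7.
Ember beats Lantern, Cedar; loses to Basil, Dumpling House — 2 pairwise wins.

2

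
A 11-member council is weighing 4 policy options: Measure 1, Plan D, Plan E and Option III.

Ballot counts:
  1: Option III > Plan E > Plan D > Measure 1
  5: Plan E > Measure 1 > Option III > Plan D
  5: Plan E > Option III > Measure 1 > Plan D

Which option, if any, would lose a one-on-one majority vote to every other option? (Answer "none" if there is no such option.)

Plan D

Head-to-head results (11 council members):
Measure 1–Plan D: Measure 1 10–1.
Measure 1 vs Plan E: Measure 1 is ranked higher on 0 ballots, Plan E on 11. Plan E wins 11–0.
Measure 1–Option III: Option III 6–5.
Plan D vs Plan E: Plan E wins 11–0.
Plan D vs Option III: 0 to 11, Option III.
Plan E–Option III: Plan E 10–1.
Plan D loses to every other option — it is the Condorcet loser.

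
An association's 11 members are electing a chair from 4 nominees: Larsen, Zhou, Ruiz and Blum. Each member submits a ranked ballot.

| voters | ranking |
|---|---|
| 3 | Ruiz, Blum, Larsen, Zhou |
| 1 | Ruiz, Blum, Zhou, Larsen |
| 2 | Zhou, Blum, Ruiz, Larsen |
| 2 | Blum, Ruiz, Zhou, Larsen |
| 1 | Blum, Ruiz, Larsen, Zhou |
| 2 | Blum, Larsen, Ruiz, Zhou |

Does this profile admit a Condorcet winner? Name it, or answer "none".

Blum

Pairwise majorities:
Larsen vs Zhou: Larsen is ranked higher on 3+1+2 = 6 ballots, Zhou on 5. Larsen wins 6–5.
Larsen vs Ruiz: Larsen is ranked higher on 2 ballots, Ruiz on 9. Ruiz wins 9–2.
Larsen–Blum: Blum 11–0.
Zhou vs Ruiz: Zhou preferred on 2 ballots; Ruiz wins 9–2.
Zhou vs Blum: 2 to 9, Blum.
Ruiz vs Blum: Blum wins 7–4.
Blum wins every pairwise contest, so Blum is the Condorcet winner.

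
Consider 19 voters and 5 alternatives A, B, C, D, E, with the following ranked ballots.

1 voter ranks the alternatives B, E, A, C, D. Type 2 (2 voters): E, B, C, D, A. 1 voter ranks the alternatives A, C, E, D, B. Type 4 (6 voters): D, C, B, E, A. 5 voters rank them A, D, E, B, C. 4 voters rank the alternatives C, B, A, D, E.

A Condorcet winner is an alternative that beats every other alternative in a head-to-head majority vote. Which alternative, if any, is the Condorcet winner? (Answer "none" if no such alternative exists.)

none

Check each pair by majority over 19 ballots:
A vs B: B, 13–6.
A vs C: C, 12–7.
A vs D: A, 11–8.
A vs E: A, 10–9.
B vs C: C wins 11–8.
B vs D: D wins 12–7.
B vs E: B, 11–8.
C–D: D 11–8.
C vs E: C, 11–8.
D vs E: D wins 15–4.
Every alternative loses at least once (A loses to B; B loses to C; C loses to D; D loses to A; E loses to A). The majority relation contains the cycle A beats D beats B beats A, so there is no Condorcet winner.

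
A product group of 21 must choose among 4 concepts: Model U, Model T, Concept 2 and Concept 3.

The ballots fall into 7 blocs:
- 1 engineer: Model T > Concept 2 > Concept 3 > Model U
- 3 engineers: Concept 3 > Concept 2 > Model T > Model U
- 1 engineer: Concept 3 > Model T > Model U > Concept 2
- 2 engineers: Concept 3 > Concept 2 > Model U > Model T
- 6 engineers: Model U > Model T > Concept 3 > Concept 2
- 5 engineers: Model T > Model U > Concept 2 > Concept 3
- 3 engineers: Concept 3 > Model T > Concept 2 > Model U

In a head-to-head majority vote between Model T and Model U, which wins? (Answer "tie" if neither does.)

Ballots ranking Model T above Model U: 1 + 3 + 1 + 5 + 3 = 13.
Ballots ranking Model U above Model T: 21 − 13 = 8.
Model T wins the head-to-head 13–8.

Model T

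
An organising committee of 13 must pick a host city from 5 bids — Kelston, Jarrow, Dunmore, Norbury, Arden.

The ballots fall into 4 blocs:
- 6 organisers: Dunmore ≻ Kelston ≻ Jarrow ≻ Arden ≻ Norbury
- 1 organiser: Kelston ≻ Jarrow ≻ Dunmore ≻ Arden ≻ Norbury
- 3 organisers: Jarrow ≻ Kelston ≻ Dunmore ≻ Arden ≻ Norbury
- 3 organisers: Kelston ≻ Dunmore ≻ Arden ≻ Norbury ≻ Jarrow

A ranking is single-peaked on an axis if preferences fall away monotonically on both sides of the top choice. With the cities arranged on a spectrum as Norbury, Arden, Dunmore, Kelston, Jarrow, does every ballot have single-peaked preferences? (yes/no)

yes

Axis positions: Norbury=1, Arden=2, Dunmore=3, Kelston=4, Jarrow=5.
Bloc 1 (peak Dunmore at position 3): ranking walks positions 3-4-5-2-1, expanding outward from the peak — single-peaked.
Bloc 2 (peak Kelston at position 4): ranking walks positions 4-5-3-2-1, expanding outward from the peak — single-peaked.
Bloc 3 (peak Jarrow at position 5): ranking walks positions 5-4-3-2-1, expanding outward from the peak — single-peaked.
Bloc 4 (peak Kelston at position 4): ranking walks positions 4-3-2-1-5, expanding outward from the peak — single-peaked.
Every ranking is single-peaked on this axis.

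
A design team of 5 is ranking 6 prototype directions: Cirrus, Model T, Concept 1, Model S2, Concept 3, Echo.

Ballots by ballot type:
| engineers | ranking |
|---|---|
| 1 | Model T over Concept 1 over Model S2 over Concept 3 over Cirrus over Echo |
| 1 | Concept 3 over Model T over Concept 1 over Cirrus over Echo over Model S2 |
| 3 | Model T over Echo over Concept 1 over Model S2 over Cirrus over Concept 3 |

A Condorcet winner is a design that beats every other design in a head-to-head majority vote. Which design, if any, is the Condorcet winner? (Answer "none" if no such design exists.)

Head-to-head results (5 engineers):
Cirrus vs Model T: Model T, 5–0.
Cirrus vs Concept 1: Concept 1, 5–0.
Cirrus vs Model S2: Model S2 wins 4–1.
Cirrus vs Concept 3: Cirrus, 3–2.
Cirrus vs Echo: Echo, 3–2.
Model T vs Concept 1: Model T, 5–0.
Model T vs Model S2: Model T, 5–0.
Model T vs Concept 3: Model T, 4–1.
Model T vs Echo: Model T wins 5–0.
Concept 1 vs Model S2: Concept 1 wins 5–0.
Concept 1 vs Concept 3: Concept 1, 4–1.
Concept 1 vs Echo: Echo, 3–2.
Model S2 vs Concept 3: Model S2 wins 4–1.
Model S2 vs Echo: Echo wins 4–1.
Concept 3–Echo: Echo 3–2.
Only Model T has no losses; Model T is the Condorcet winner.

Model T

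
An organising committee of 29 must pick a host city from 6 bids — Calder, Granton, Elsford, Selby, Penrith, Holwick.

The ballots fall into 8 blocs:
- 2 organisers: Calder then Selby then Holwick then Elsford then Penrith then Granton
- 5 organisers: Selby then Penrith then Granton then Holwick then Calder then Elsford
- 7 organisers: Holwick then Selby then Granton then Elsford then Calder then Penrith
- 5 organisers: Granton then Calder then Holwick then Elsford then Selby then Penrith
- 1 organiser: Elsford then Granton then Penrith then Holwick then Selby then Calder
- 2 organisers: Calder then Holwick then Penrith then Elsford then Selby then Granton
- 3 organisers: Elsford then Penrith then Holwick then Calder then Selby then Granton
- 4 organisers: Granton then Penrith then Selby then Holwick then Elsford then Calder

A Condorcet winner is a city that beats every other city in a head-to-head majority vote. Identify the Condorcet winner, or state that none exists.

none

Check each pair by majority over 29 ballots:
Calder vs Granton: 7 to 22, Granton.
Calder vs Elsford: 14 to 15, Elsford.
Calder vs Selby: 12 to 17, Selby.
Calder vs Penrith: Calder is ranked higher on 2+7+5+2 = 16 ballots, Penrith on 13. Calder wins 16–13.
Calder vs Holwick: 9 to 20, Holwick.
Granton vs Elsford: 5+7+5+4 = 21 for Granton, 8 for Elsford — Granton by 21–8.
Granton vs Selby: 10 to 19, Selby.
Granton vs Penrith: 7+5+1+4 = 17 for Granton, 12 for Penrith — Granton by 17–12.
Granton vs Holwick: 5+5+1+4 = 15 for Granton, 14 for Holwick — Granton by 15–14.
Elsford vs Selby: 5+1+2+3 = 11 for Elsford, 18 for Selby — Selby by 18–11.
Elsford vs Penrith: Elsford preferred on 2+7+5+1+3 = 18 ballots; Elsford wins 18–11.
Elsford vs Holwick: Elsford is ranked higher on 1+3 = 4 ballots, Holwick on 25. Holwick wins 25–4.
Selby vs Penrith: 19 to 10, Selby.
Selby vs Holwick: Selby is ranked higher on 2+5+4 = 11 ballots, Holwick on 18. Holwick wins 18–11.
Penrith vs Holwick: 5+1+3+4 = 13 for Penrith, 16 for Holwick — Holwick by 16–13.
Every city loses at least once (Calder loses to Granton; Granton loses to Selby; Elsford loses to Granton; Selby loses to Holwick; Penrith loses to Calder; Holwick loses to Granton). The majority relation contains the cycle Granton beats Holwick beats Selby beats Granton, so there is no Condorcet winner.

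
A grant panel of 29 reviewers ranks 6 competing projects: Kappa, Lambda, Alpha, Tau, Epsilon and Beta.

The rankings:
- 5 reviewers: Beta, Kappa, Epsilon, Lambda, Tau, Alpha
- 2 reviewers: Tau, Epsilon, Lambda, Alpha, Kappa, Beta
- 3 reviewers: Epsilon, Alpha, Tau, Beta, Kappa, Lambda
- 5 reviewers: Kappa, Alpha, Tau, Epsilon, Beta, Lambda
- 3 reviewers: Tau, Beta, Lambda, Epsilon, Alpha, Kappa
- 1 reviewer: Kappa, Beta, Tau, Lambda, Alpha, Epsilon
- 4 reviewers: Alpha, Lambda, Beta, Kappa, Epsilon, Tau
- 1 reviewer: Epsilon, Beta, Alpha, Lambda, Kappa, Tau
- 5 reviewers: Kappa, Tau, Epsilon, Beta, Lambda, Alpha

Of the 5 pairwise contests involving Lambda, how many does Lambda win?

Lambda against each rival (29 reviewers):
Lambda–Kappa: Kappa 19–10.
Lambda vs Alpha: Lambda is ranked higher on 5+2+3+1+5 = 16 ballots, Alpha on 13. Lambda wins 16–13.
Lambda vs Tau: 10 to 19, Tau.
Lambda vs Epsilon: Epsilon, 21–8.
Lambda vs Beta: Lambda is ranked higher on 2+4 = 6 ballots, Beta on 23. Beta wins 23–6.
Lambda beats Alpha; loses to Kappa, Tau, Epsilon, Beta — 1 pairwise win.

1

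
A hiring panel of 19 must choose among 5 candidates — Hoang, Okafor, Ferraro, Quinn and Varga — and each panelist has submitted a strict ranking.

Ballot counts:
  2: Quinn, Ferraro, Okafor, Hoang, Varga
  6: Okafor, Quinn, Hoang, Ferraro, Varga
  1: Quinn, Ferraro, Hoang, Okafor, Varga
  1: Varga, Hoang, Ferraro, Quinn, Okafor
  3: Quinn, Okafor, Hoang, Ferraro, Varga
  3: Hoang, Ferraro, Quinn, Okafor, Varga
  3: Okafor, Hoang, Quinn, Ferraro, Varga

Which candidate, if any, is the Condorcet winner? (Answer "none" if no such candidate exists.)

Quinn

Check each pair by majority over 19 ballots:
Hoang–Okafor: Okafor 14–5.
Hoang vs Ferraro: Hoang preferred on 6+1+3+3+3 = 16 ballots; Hoang wins 16–3.
Hoang vs Quinn: Quinn, 12–7.
Hoang vs Varga: Hoang wins 18–1.
Okafor vs Ferraro: 12 to 7, Okafor.
Okafor vs Quinn: Okafor is ranked higher on 6+3 = 9 ballots, Quinn on 10. Quinn wins 10–9.
Okafor vs Varga: 18 to 1, Okafor.
Ferraro–Quinn: Quinn 15–4.
Ferraro vs Varga: Ferraro wins 18–1.
Quinn–Varga: Quinn 18–1.
Only Quinn has no losses; Quinn is the Condorcet winner.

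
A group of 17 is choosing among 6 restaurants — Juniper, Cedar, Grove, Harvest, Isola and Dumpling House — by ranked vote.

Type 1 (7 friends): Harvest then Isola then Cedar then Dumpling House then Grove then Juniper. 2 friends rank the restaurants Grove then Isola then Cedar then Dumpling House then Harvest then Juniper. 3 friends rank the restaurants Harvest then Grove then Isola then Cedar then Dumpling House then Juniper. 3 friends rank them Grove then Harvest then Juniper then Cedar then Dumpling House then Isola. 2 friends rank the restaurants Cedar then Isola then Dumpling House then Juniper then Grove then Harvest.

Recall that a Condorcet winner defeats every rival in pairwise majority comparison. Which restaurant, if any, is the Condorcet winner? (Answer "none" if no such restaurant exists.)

Harvest

Pairwise majorities:
Juniper vs Cedar: Cedar wins 14–3.
Juniper–Grove: Grove 15–2.
Juniper vs Harvest: Harvest wins 15–2.
Juniper vs Isola: Isola wins 14–3.
Juniper vs Dumpling House: Dumpling House wins 14–3.
Cedar vs Grove: Cedar, 9–8.
Cedar–Harvest: Harvest 13–4.
Cedar vs Isola: Isola wins 12–5.
Cedar vs Dumpling House: Cedar, 17–0.
Grove–Harvest: Harvest 10–7.
Grove–Isola: Isola 9–8.
Grove–Dumpling House: Dumpling House 9–8.
Harvest vs Isola: Harvest wins 13–4.
Harvest vs Dumpling House: Harvest, 13–4.
Isola–Dumpling House: Isola 14–3.
Harvest defeats every rival head-to-head and is the Condorcet winner.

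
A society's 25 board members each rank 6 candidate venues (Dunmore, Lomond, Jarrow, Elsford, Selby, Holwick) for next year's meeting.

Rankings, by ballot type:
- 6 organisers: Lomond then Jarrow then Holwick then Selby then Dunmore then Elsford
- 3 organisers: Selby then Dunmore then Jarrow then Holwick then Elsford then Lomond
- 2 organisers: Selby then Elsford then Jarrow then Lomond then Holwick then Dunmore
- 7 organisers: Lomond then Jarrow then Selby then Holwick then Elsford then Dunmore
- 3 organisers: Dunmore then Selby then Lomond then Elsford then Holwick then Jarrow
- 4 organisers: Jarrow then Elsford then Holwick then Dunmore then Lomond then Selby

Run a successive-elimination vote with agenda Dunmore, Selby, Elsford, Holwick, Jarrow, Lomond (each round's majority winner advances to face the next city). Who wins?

Lomond

Round 1: Dunmore vs Selby — 7–18, Selby advances.
Round 2: Selby vs Elsford — 21–4, Selby advances.
Round 3: Selby vs Holwick — 15–10, Selby advances.
Round 4: Selby vs Jarrow — 8–17, Jarrow advances.
Round 5: Jarrow vs Lomond — 9–16, Lomond advances.
Lomond survives the agenda.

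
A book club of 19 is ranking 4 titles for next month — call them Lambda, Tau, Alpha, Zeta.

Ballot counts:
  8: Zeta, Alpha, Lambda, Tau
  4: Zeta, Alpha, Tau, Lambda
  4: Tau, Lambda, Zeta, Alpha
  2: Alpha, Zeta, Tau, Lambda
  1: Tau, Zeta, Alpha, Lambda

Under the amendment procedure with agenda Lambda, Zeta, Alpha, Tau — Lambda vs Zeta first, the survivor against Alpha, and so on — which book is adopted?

Round 1: Lambda vs Zeta — 4–15, Zeta advances.
Round 2: Zeta vs Alpha — 17–2, Zeta advances.
Round 3: Zeta vs Tau — 14–5, Zeta advances.
The agenda winner is Zeta.

Zeta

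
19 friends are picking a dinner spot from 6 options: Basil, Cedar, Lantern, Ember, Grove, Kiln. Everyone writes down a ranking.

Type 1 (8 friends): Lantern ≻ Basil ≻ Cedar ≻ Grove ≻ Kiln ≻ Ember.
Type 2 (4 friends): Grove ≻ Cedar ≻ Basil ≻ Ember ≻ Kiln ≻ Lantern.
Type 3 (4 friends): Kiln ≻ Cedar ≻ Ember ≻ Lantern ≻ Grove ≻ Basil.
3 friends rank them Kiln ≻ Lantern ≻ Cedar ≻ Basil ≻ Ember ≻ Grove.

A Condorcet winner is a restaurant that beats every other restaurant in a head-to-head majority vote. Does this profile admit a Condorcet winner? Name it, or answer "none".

none

Head-to-head results (19 friends):
Basil vs Cedar: Basil preferred on 8 ballots; Cedar wins 11–8.
Basil vs Lantern: 4 to 15, Lantern.
Basil vs Ember: Basil preferred on 8+4+3 = 15 ballots; Basil wins 15–4.
Basil vs Grove: Basil preferred on 8+3 = 11 ballots; Basil wins 11–8.
Basil vs Kiln: 12 to 7, Basil.
Cedar vs Lantern: 8 to 11, Lantern.
Cedar vs Ember: 8+4+4+3 = 19 for Cedar, 0 for Ember — Cedar by 19–0.
Cedar vs Grove: Cedar is ranked higher on 8+4+3 = 15 ballots, Grove on 4. Cedar wins 15–4.
Cedar vs Kiln: Cedar is ranked higher on 8+4 = 12 ballots, Kiln on 7. Cedar wins 12–7.
Lantern vs Ember: 8+3 = 11 for Lantern, 8 for Ember — Lantern by 11–8.
Lantern vs Grove: 15 to 4, Lantern.
Lantern vs Kiln: 8 to 11, Kiln.
Ember vs Grove: Ember is ranked higher on 4+3 = 7 ballots, Grove on 12. Grove wins 12–7.
Ember vs Kiln: 4 to 15, Kiln.
Grove vs Kiln: Grove is ranked higher on 8+4 = 12 ballots, Kiln on 7. Grove wins 12–7.
Each restaurant drops at least one matchup (Basil loses to Cedar; Cedar loses to Lantern; Lantern loses to Kiln; Ember loses to Basil; Grove loses to Basil; Kiln loses to Basil); the cycle Basil beats Kiln beats Lantern beats Basil rules out a Condorcet winner.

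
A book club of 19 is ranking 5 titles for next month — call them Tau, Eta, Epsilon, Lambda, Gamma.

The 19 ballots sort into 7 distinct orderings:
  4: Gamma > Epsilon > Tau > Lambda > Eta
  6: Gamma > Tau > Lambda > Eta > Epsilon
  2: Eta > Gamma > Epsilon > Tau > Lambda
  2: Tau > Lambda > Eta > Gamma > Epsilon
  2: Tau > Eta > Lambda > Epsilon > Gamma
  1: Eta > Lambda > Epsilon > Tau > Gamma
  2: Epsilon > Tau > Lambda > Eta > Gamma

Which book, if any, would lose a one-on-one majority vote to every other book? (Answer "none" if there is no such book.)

Pairwise majorities:
Tau vs Eta: Tau, 16–3.
Tau–Epsilon: Tau 10–9.
Tau vs Lambda: 18 to 1, Tau.
Tau vs Gamma: 7 to 12, Gamma.
Eta vs Epsilon: Eta is ranked higher on 6+2+2+2+1 = 13 ballots, Epsilon on 6. Eta wins 13–6.
Eta vs Lambda: 2+2+1 = 5 for Eta, 14 for Lambda — Lambda by 14–5.
Eta vs Gamma: 9 to 10, Gamma.
Epsilon vs Lambda: Epsilon preferred on 4+2+2 = 8 ballots; Lambda wins 11–8.
Epsilon vs Gamma: Gamma, 14–5.
Lambda–Gamma: Gamma 12–7.
Only Epsilon has no wins; Epsilon is the Condorcet loser.

Epsilon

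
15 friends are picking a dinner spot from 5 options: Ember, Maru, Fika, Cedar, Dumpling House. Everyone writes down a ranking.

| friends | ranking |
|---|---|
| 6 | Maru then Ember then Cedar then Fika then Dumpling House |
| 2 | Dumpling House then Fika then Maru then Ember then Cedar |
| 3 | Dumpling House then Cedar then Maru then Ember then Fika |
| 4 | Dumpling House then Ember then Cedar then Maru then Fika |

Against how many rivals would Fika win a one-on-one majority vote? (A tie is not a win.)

Fika against each rival (15 friends):
Fika vs Ember: Ember, 13–2.
Fika vs Maru: Maru, 13–2.
Fika vs Cedar: Cedar, 13–2.
Fika–Dumpling House: Dumpling House 9–6.
Fika beats no one; loses to Ember, Maru, Cedar, Dumpling House — 0 pairwise wins.

0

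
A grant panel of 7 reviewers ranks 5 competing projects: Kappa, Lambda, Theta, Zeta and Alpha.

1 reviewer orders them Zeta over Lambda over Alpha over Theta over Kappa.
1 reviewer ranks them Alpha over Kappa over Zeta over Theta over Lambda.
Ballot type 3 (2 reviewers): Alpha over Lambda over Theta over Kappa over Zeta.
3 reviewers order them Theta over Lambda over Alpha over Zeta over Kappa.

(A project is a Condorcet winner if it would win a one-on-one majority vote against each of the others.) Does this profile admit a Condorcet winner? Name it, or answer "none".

none

Head-to-head results (7 reviewers):
Kappa vs Lambda: Lambda wins 6–1.
Kappa vs Theta: Theta wins 6–1.
Kappa–Zeta: Zeta 4–3.
Kappa vs Alpha: Alpha wins 7–0.
Lambda–Theta: Theta 4–3.
Lambda–Zeta: Lambda 5–2.
Lambda vs Alpha: Lambda, 4–3.
Theta vs Zeta: Theta, 5–2.
Theta vs Alpha: Alpha wins 4–3.
Zeta vs Alpha: Alpha, 6–1.
No project is unbeaten: Kappa loses to Lambda; Lambda loses to Theta; Theta loses to Alpha; Zeta loses to Lambda; Alpha loses to Lambda. In particular Lambda beats Alpha beats Theta beats Lambda is a majority cycle — no Condorcet winner exists.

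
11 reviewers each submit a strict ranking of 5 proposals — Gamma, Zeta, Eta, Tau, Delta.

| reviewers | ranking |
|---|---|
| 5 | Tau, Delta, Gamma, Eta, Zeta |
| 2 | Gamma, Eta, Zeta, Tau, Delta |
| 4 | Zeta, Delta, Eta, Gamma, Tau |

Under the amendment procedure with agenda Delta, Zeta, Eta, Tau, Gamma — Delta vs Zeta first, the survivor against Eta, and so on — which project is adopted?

Round 1: Delta vs Zeta — 5–6, Zeta advances.
Round 2: Zeta vs Eta — 4–7, Eta advances.
Round 3: Eta vs Tau — 6–5, Eta advances.
Round 4: Eta vs Gamma — 4–7, Gamma advances.
The agenda winner is Gamma.

Gamma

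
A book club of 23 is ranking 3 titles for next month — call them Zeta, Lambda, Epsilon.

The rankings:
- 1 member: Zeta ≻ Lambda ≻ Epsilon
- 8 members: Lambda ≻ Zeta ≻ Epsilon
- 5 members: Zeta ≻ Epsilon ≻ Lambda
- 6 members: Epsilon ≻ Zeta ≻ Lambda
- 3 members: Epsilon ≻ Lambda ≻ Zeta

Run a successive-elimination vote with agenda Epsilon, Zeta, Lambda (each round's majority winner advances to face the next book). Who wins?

Zeta

Round 1: Epsilon vs Zeta — 9–14, Zeta advances.
Round 2: Zeta vs Lambda — 12–11, Zeta advances.
The agenda winner is Zeta.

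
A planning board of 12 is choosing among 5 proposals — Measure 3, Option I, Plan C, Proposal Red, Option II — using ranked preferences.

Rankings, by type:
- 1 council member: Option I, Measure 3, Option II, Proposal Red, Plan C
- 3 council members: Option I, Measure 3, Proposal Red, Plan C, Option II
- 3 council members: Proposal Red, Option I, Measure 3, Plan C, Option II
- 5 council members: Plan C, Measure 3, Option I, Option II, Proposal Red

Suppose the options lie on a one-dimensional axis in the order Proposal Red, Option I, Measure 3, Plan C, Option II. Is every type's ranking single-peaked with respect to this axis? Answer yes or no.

no

Axis positions: Proposal Red=1, Option I=2, Measure 3=3, Plan C=4, Option II=5.
Type 1: ranking walks positions 2-3-5-1-4; Option II is ranked above Plan C even though Plan C lies between Option II and the peak Option I on the axis — preferences dip and rise again. Not single-peaked.
Type 2 (peak Option I at position 2): ranking walks positions 2-3-1-4-5, expanding outward from the peak — single-peaked.
Type 3 (peak Proposal Red at position 1): ranking walks positions 1-2-3-4-5, expanding outward from the peak — single-peaked.
Type 4 (peak Plan C at position 4): ranking walks positions 4-3-2-5-1, expanding outward from the peak — single-peaked.
Type 1 violates single-peakedness, so the profile is not single-peaked on this axis.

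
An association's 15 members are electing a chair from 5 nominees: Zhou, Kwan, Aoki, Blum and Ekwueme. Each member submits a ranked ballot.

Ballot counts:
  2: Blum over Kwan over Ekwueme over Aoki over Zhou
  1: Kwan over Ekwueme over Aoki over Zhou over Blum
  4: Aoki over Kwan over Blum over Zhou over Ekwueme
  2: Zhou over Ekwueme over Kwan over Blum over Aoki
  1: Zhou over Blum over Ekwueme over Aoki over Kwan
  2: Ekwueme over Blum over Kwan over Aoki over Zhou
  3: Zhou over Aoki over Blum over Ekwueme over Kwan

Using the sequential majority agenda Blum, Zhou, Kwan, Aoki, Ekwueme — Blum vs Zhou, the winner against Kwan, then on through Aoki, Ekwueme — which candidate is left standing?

Ekwueme

Round 1: Blum vs Zhou — 8–7, Blum advances.
Round 2: Blum vs Kwan — 8–7, Blum advances.
Round 3: Blum vs Aoki — 7–8, Aoki advances.
Round 4: Aoki vs Ekwueme — 7–8, Ekwueme advances.
The agenda winner is Ekwueme.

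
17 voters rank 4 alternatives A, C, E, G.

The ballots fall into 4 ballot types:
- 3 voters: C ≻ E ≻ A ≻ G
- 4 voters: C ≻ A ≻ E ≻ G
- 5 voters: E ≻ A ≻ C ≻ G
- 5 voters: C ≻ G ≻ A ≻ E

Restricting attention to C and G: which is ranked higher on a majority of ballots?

Ballots ranking C above G: 3 + 4 + 5 + 5 = 17.
Ballots ranking G above C: 17 − 17 = 0.
C wins the head-to-head 17–0.

C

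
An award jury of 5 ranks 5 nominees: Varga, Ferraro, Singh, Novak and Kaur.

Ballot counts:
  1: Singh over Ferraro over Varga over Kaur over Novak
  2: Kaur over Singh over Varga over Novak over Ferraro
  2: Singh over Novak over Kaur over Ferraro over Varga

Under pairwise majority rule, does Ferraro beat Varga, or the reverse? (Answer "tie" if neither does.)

Ferraro

Ballots ranking Ferraro above Varga: 1 + 2 = 3.
Ballots ranking Varga above Ferraro: 5 − 3 = 2.
Ferraro wins the head-to-head 3–2.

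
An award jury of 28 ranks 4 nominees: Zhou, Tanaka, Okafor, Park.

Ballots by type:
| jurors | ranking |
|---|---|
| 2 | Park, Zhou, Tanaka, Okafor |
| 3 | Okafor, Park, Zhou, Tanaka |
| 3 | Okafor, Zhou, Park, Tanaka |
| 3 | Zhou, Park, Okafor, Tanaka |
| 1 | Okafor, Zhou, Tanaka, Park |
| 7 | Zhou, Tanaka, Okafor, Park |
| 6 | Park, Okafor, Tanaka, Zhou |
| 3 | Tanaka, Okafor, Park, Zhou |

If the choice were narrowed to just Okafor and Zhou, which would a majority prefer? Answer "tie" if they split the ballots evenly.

Ballots ranking Okafor above Zhou: 3 + 3 + 1 + 6 + 3 = 16.
Ballots ranking Zhou above Okafor: 28 − 16 = 12.
Okafor wins the head-to-head 16–12.

Okafor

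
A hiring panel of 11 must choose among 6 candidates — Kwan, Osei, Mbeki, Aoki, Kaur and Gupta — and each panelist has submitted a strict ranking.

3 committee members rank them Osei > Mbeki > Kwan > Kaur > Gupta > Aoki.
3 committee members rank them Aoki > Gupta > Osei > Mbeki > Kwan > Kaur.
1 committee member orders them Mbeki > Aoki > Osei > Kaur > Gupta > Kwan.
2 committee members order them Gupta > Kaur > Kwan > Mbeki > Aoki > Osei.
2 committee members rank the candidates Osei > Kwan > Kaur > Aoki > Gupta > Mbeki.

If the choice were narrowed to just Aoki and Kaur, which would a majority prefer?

Ballots ranking Aoki above Kaur: 3 + 1 = 4.
Ballots ranking Kaur above Aoki: 11 − 4 = 7.
Kaur wins the head-to-head 7–4.

Kaur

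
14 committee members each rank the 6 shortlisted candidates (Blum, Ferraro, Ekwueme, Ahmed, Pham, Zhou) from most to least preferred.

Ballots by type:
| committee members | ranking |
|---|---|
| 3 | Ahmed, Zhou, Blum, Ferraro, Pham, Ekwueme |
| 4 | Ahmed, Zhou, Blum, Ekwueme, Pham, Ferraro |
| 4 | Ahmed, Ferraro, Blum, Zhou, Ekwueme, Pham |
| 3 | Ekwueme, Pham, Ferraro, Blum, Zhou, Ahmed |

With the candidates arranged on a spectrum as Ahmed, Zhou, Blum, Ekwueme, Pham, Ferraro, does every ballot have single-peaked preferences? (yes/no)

Axis positions: Ahmed=1, Zhou=2, Blum=3, Ekwueme=4, Pham=5, Ferraro=6.
Type 1: ranking walks positions 1-2-3-6-5-4; Ferraro is ranked above Ekwueme even though Ekwueme lies between Ferraro and the peak Ahmed on the axis — preferences dip and rise again. Not single-peaked.
Type 2 (peak Ahmed at position 1): ranking walks positions 1-2-3-4-5-6, expanding outward from the peak — single-peaked.
Type 3: ranking walks positions 1-6-3-2-4-5; Ferraro is ranked above Zhou even though Zhou lies between Ferraro and the peak Ahmed on the axis — preferences dip and rise again. Not single-peaked.
Type 4 (peak Ekwueme at position 4): ranking walks positions 4-5-6-3-2-1, expanding outward from the peak — single-peaked.
Type 1 violates single-peakedness, so the profile is not single-peaked on this axis.

no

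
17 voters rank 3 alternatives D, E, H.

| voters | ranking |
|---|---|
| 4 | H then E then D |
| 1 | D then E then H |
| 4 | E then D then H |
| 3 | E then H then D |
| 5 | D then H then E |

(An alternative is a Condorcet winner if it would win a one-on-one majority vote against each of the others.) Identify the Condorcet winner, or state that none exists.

none

Check each pair by majority over 17 ballots:
D vs E: E wins 11–6.
D–H: D 10–7.
E vs H: H wins 9–8.
Every alternative loses at least once (D loses to E; E loses to H; H loses to D). The majority relation contains the cycle D → H → E → D, so there is no Condorcet winner.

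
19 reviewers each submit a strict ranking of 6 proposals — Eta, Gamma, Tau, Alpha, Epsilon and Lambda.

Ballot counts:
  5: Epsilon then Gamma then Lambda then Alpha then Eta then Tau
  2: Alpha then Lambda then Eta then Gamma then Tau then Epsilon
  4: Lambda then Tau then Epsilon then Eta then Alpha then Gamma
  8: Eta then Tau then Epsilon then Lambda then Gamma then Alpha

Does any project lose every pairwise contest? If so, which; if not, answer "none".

Head-to-head results (19 reviewers):
Eta vs Gamma: Eta wins 14–5.
Eta vs Tau: 15 to 4, Eta.
Eta vs Alpha: Eta preferred on 4+8 = 12 ballots; Eta wins 12–7.
Eta–Epsilon: Eta 10–9.
Eta vs Lambda: Lambda wins 11–8.
Gamma vs Tau: Tau, 12–7.
Gamma–Alpha: Gamma 13–6.
Gamma vs Epsilon: Epsilon wins 17–2.
Gamma vs Lambda: 5 to 14, Lambda.
Tau vs Alpha: Tau is ranked higher on 4+8 = 12 ballots, Alpha on 7. Tau wins 12–7.
Tau vs Epsilon: 2+4+8 = 14 for Tau, 5 for Epsilon — Tau by 14–5.
Tau vs Lambda: Tau is ranked higher on 8 ballots, Lambda on 11. Lambda wins 11–8.
Alpha vs Epsilon: Epsilon, 17–2.
Alpha vs Lambda: Lambda, 17–2.
Epsilon vs Lambda: 5+8 = 13 for Epsilon, 6 for Lambda — Epsilon by 13–6.
Alpha loses to every other project — it is the Condorcet loser.

Alpha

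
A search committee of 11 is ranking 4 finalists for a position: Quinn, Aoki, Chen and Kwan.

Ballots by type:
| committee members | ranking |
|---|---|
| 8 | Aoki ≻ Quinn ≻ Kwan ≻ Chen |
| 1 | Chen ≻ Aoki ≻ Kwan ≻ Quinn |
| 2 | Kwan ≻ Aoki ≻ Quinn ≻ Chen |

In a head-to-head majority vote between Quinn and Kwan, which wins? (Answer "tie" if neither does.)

Ballots ranking Quinn above Kwan: 8.
Ballots ranking Kwan above Quinn: 11 − 8 = 3.
Quinn wins the head-to-head 8–3.

Quinn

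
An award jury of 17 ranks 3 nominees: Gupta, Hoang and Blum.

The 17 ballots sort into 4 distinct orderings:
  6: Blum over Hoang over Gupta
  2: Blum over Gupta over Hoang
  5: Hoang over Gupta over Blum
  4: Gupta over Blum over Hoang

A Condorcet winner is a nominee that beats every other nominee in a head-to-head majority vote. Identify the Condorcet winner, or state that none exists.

Head-to-head results (17 jurors):
Gupta vs Hoang: Gupta is ranked higher on 2+4 = 6 ballots, Hoang on 11. Hoang wins 11–6.
Gupta vs Blum: Gupta preferred on 5+4 = 9 ballots; Gupta wins 9–8.
Hoang vs Blum: Hoang is ranked higher on 5 ballots, Blum on 12. Blum wins 12–5.
Every nominee loses at least once (Gupta loses to Hoang; Hoang loses to Blum; Blum loses to Gupta). The majority relation contains the cycle Gupta > Blum > Hoang > Gupta, so there is no Condorcet winner.

none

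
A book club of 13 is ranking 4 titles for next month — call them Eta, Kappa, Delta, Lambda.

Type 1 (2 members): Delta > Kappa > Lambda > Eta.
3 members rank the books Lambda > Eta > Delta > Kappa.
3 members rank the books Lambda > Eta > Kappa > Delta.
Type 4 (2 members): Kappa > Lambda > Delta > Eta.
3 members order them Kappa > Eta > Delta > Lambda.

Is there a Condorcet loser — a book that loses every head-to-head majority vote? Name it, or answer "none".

Head-to-head results (13 members):
Eta vs Kappa: 6 to 7, Kappa.
Eta vs Delta: Eta, 9–4.
Eta–Lambda: Lambda 10–3.
Kappa vs Delta: Kappa preferred on 3+2+3 = 8 ballots; Kappa wins 8–5.
Kappa vs Lambda: Kappa is ranked higher on 2+2+3 = 7 ballots, Lambda on 6. Kappa wins 7–6.
Delta vs Lambda: Delta preferred on 2+3 = 5 ballots; Lambda wins 8–5.
Only Delta has no wins; Delta is the Condorcet loser.

Delta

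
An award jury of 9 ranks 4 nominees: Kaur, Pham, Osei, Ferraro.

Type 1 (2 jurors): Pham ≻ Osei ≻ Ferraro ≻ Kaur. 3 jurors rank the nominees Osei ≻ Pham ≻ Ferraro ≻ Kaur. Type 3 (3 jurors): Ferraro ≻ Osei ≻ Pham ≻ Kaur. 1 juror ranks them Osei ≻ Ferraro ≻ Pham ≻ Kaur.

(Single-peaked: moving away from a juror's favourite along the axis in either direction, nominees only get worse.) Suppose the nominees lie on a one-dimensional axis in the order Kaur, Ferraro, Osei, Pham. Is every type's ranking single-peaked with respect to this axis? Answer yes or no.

yes

Axis positions: Kaur=1, Ferraro=2, Osei=3, Pham=4.
Type 1 (peak Pham at position 4): ranking walks positions 4-3-2-1, expanding outward from the peak — single-peaked.
Type 2 (peak Osei at position 3): ranking walks positions 3-4-2-1, expanding outward from the peak — single-peaked.
Type 3 (peak Ferraro at position 2): ranking walks positions 2-3-4-1, expanding outward from the peak — single-peaked.
Type 4 (peak Osei at position 3): ranking walks positions 3-2-4-1, expanding outward from the peak — single-peaked.
Every ranking is single-peaked on this axis.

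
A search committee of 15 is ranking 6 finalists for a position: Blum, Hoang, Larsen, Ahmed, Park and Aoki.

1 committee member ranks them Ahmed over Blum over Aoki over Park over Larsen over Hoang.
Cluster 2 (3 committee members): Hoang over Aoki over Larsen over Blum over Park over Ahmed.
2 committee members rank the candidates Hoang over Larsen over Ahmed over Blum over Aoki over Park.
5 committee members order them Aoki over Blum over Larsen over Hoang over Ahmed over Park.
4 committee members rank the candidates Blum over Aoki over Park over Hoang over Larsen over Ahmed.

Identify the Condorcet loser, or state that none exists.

Park

Pairwise majorities:
Blum vs Hoang: Blum is ranked higher on 1+5+4 = 10 ballots, Hoang on 5. Blum wins 10–5.
Blum vs Larsen: 1+5+4 = 10 for Blum, 5 for Larsen — Blum by 10–5.
Blum vs Ahmed: Blum preferred on 3+5+4 = 12 ballots; Blum wins 12–3.
Blum vs Park: Blum, 15–0.
Blum vs Aoki: Aoki, 8–7.
Hoang vs Larsen: 3+2+4 = 9 for Hoang, 6 for Larsen — Hoang by 9–6.
Hoang vs Ahmed: 3+2+5+4 = 14 for Hoang, 1 for Ahmed — Hoang by 14–1.
Hoang vs Park: Hoang wins 10–5.
Hoang vs Aoki: Aoki wins 10–5.
Larsen vs Ahmed: Larsen, 14–1.
Larsen–Park: Larsen 10–5.
Larsen vs Aoki: 2 to 13, Aoki.
Ahmed vs Park: Ahmed is ranked higher on 1+2+5 = 8 ballots, Park on 7. Ahmed wins 8–7.
Ahmed vs Aoki: Aoki, 12–3.
Park vs Aoki: Park preferred on 0 ballots; Aoki wins 15–0.
Only Park has no wins; Park is the Condorcet loser.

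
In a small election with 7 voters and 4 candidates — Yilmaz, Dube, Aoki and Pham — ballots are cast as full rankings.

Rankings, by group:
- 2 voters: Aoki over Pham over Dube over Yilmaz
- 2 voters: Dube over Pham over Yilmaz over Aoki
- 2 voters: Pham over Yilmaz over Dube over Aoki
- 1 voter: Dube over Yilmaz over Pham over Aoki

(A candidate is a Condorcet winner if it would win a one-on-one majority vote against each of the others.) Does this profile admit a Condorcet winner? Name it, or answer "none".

Pham

Pairwise majorities:
Yilmaz–Dube: Dube 5–2.
Yilmaz vs Aoki: 5 to 2, Yilmaz.
Yilmaz vs Pham: Yilmaz is ranked higher on 1 ballot, Pham on 6. Pham wins 6–1.
Dube vs Aoki: 5 to 2, Dube.
Dube vs Pham: Pham, 4–3.
Aoki vs Pham: Aoki preferred on 2 ballots; Pham wins 5–2.
Pham wins every pairwise contest, so Pham is the Condorcet winner.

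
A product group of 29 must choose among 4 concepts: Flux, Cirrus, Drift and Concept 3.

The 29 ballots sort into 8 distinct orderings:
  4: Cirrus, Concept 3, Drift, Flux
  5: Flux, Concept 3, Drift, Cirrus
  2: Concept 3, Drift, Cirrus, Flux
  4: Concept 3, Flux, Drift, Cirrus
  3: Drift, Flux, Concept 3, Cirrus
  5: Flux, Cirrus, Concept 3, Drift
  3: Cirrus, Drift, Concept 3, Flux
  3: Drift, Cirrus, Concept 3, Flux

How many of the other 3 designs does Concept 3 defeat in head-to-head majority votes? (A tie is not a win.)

Concept 3 against each rival (29 engineers):
Concept 3 vs Flux: Concept 3 wins 16–13.
Concept 3 vs Cirrus: 14 to 15, Cirrus.
Concept 3 vs Drift: Concept 3 preferred on 4+5+2+4+5 = 20 ballots; Concept 3 wins 20–9.
Concept 3 beats Flux, Drift; loses to Cirrus — 2 pairwise wins.

2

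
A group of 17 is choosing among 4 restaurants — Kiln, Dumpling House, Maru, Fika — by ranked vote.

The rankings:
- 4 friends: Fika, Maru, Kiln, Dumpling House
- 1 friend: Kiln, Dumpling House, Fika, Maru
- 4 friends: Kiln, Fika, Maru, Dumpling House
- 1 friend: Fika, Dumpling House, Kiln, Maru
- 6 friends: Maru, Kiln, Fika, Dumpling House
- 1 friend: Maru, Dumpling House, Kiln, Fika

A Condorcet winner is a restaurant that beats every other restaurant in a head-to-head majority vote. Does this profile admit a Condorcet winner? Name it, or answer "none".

none

Head-to-head results (17 friends):
Kiln vs Dumpling House: Kiln preferred on 4+1+4+6 = 15 ballots; Kiln wins 15–2.
Kiln vs Maru: Kiln preferred on 1+4+1 = 6 ballots; Maru wins 11–6.
Kiln vs Fika: Kiln is ranked higher on 1+4+6+1 = 12 ballots, Fika on 5. Kiln wins 12–5.
Dumpling House vs Maru: 2 to 15, Maru.
Dumpling House vs Fika: 2 to 15, Fika.
Maru vs Fika: Maru preferred on 6+1 = 7 ballots; Fika wins 10–7.
Each restaurant drops at least one matchup (Kiln loses to Maru; Dumpling House loses to Kiln; Maru loses to Fika; Fika loses to Kiln); the cycle Kiln > Fika > Maru > Kiln rules out a Condorcet winner.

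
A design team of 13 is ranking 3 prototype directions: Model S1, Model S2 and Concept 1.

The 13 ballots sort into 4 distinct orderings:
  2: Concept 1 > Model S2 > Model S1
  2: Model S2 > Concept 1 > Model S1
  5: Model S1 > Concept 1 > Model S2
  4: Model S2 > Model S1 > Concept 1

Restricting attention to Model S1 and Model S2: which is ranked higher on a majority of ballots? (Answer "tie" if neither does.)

Model S2

Ballots ranking Model S1 above Model S2: 5.
Ballots ranking Model S2 above Model S1: 13 − 5 = 8.
Model S2 wins the head-to-head 8–5.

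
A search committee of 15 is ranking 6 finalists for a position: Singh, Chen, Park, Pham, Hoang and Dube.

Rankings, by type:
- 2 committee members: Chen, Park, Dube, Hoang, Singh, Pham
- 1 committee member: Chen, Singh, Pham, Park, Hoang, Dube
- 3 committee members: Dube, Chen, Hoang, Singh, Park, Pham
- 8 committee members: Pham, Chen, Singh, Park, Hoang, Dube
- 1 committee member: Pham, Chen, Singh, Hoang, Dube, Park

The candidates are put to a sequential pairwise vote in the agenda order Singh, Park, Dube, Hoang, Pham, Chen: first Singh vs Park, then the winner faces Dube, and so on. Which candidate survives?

Pham

Round 1: Singh vs Park — 13–2, Singh advances.
Round 2: Singh vs Dube — 10–5, Singh advances.
Round 3: Singh vs Hoang — 10–5, Singh advances.
Round 4: Singh vs Pham — 6–9, Pham advances.
Round 5: Pham vs Chen — 9–6, Pham advances.
Pham survives the agenda.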